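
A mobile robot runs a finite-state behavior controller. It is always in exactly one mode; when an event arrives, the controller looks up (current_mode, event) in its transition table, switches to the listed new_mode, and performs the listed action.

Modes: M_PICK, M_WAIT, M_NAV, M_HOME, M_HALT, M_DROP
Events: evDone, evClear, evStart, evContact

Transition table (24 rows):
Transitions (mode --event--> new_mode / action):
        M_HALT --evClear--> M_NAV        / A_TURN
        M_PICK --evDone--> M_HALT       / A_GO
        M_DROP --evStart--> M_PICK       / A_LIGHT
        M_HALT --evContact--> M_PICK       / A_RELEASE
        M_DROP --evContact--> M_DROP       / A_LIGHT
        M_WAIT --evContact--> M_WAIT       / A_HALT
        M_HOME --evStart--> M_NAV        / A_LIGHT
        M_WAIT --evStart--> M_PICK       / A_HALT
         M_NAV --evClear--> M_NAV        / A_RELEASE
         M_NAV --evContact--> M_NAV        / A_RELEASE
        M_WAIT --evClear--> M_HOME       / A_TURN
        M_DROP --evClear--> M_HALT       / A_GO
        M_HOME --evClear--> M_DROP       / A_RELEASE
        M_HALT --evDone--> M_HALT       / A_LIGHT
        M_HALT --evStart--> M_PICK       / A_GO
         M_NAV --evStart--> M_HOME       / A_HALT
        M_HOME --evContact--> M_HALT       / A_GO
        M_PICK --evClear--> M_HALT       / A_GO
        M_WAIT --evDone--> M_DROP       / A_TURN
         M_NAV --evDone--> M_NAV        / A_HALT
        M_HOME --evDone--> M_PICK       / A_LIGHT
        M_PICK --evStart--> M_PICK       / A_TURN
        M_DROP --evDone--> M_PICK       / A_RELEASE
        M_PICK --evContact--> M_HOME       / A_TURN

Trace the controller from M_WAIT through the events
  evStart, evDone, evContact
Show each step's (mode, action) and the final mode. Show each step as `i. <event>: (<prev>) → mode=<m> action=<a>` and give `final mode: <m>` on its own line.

1. evStart: (M_WAIT) → mode=M_PICK action=A_HALT
2. evDone: (M_PICK) → mode=M_HALT action=A_GO
3. evContact: (M_HALT) → mode=M_PICK action=A_RELEASE

final mode: M_PICK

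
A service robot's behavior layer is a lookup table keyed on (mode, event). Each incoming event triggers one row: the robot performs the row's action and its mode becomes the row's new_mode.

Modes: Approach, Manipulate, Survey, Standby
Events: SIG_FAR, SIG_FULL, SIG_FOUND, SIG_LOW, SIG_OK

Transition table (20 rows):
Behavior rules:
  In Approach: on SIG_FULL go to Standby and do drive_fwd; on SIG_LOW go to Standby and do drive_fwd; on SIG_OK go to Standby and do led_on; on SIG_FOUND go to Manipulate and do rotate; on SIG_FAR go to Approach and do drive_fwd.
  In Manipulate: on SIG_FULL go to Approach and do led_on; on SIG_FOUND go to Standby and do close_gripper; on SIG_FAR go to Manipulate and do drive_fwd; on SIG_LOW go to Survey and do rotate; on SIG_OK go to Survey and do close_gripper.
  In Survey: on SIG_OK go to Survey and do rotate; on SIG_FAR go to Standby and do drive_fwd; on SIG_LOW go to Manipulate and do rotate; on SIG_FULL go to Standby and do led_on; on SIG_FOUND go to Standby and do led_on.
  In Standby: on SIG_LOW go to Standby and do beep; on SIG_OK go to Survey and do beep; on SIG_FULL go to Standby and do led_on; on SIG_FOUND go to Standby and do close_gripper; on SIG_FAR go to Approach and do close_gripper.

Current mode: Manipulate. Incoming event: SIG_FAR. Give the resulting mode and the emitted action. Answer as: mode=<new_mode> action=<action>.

mode=Manipulate action=drive_fwd

current mode = Manipulate; filter table to that mode:
  (Manipulate, SIG_FULL) → (Approach, led_on)
  (Manipulate, SIG_FOUND) → (Standby, close_gripper)
  (Manipulate, SIG_FAR) → (Manipulate, drive_fwd)  ← event matches
  (Manipulate, SIG_LOW) → (Survey, rotate)
  (Manipulate, SIG_OK) → (Survey, close_gripper)
event = SIG_FAR selects (Manipulate, drive_fwd)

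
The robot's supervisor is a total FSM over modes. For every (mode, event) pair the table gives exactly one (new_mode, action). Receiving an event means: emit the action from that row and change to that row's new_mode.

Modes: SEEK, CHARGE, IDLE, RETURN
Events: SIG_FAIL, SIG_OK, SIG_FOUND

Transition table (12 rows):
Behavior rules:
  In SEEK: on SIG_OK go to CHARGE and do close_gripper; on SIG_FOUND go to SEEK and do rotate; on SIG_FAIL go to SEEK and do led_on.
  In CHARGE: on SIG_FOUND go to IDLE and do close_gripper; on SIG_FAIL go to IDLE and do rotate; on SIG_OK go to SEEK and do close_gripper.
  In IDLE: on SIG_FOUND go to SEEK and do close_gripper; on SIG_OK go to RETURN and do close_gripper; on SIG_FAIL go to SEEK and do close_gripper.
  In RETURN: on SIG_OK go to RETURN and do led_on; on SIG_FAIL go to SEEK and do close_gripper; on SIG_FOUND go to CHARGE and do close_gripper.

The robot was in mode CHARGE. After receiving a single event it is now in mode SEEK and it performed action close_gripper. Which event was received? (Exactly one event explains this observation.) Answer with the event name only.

try SIG_FAIL: (CHARGE, SIG_FAIL) → (IDLE, rotate)
try SIG_OK: (CHARGE, SIG_OK) → (SEEK, close_gripper)  ← matches
try SIG_FOUND: (CHARGE, SIG_FOUND) → (IDLE, close_gripper)

SIG_OK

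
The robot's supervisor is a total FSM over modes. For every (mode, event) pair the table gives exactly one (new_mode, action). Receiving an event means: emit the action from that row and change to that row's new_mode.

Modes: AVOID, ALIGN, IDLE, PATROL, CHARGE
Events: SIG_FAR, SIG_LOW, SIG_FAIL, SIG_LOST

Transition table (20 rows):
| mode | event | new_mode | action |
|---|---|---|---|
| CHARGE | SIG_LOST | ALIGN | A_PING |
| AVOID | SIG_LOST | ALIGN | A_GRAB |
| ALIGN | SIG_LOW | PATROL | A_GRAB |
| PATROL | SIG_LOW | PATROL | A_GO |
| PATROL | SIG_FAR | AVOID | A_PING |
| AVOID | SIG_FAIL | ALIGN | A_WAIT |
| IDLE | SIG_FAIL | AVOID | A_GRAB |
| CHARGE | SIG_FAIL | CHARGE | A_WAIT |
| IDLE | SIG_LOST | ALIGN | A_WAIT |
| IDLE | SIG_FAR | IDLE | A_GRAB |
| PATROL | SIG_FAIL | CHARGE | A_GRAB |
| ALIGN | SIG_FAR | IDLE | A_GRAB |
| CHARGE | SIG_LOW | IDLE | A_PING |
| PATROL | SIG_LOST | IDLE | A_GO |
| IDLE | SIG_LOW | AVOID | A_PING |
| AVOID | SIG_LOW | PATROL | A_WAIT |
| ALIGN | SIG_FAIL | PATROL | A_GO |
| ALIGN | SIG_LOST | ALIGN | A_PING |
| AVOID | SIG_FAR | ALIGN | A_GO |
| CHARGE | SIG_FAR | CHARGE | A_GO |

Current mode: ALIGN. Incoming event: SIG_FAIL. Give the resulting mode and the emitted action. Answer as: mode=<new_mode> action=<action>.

mode=PATROL action=A_GO

current mode = ALIGN; filter table to that mode:
  (ALIGN, SIG_LOW) → (PATROL, A_GRAB)
  (ALIGN, SIG_FAR) → (IDLE, A_GRAB)
  (ALIGN, SIG_FAIL) → (PATROL, A_GO)  ← event matches
  (ALIGN, SIG_LOST) → (ALIGN, A_PING)
event = SIG_FAIL selects (PATROL, A_GO)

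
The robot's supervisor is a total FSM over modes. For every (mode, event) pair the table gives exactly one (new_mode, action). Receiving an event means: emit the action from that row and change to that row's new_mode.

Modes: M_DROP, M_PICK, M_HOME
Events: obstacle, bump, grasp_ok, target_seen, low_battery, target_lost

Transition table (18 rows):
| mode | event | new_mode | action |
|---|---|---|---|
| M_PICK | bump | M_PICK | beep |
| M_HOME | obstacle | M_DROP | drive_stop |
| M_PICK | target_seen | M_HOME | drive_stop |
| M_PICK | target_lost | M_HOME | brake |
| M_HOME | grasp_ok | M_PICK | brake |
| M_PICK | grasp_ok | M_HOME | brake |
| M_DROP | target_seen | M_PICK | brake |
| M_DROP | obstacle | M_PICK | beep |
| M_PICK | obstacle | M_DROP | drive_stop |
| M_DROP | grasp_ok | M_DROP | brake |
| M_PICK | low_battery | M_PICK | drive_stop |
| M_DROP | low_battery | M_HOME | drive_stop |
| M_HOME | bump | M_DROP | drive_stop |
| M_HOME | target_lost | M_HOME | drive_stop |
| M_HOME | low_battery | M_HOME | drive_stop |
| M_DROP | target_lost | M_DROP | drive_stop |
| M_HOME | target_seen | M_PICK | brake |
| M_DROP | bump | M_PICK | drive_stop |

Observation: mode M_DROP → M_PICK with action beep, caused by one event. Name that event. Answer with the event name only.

obstacle

try obstacle: (M_DROP, obstacle) → (M_PICK, beep)  ← matches
try bump: (M_DROP, bump) → (M_PICK, drive_stop)
try grasp_ok: (M_DROP, grasp_ok) → (M_DROP, brake)
try target_seen: (M_DROP, target_seen) → (M_PICK, brake)
try low_battery: (M_DROP, low_battery) → (M_HOME, drive_stop)
try target_lost: (M_DROP, target_lost) → (M_DROP, drive_stop)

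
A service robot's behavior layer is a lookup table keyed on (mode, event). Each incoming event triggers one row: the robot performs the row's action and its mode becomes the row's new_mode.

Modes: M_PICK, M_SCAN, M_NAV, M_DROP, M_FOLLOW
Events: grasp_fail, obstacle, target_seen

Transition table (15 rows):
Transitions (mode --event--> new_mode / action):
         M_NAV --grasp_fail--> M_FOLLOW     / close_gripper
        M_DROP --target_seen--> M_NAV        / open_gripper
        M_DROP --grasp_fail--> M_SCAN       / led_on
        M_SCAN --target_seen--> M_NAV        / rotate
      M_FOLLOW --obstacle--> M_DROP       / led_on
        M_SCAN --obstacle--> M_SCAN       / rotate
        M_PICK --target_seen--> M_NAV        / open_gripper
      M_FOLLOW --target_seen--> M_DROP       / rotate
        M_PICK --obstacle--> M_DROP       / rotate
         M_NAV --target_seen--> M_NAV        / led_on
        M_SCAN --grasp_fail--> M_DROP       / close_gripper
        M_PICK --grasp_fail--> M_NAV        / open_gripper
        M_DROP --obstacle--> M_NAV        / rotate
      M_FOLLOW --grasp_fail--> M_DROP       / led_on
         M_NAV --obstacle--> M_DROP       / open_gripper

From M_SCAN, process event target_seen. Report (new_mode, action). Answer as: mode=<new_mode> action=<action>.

current mode = M_SCAN; filter table to that mode:
  (M_SCAN, target_seen) → (M_NAV, rotate)  ← event matches
  (M_SCAN, obstacle) → (M_SCAN, rotate)
  (M_SCAN, grasp_fail) → (M_DROP, close_gripper)
event = target_seen selects (M_NAV, rotate)

mode=M_NAV action=rotate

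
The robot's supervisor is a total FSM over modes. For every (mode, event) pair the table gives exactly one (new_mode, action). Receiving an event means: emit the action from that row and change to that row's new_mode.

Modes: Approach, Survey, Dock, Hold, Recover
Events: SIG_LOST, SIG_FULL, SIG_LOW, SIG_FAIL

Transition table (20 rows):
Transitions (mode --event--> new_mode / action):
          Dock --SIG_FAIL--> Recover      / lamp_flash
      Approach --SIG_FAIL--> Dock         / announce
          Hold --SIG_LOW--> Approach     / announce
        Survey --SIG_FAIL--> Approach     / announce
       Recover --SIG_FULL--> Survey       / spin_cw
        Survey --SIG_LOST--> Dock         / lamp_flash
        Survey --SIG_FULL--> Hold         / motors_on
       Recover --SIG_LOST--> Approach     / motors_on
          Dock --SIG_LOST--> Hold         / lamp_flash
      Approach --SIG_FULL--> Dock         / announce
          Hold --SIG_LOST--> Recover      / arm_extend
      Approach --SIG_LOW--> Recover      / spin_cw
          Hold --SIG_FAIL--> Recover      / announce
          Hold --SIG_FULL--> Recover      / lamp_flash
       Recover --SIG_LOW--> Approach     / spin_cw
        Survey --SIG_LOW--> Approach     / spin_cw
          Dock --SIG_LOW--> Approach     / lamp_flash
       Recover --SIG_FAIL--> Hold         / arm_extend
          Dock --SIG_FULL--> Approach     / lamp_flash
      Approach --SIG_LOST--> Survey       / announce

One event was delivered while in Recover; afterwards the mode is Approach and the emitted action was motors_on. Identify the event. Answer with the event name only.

SIG_LOST

try SIG_LOST: (Recover, SIG_LOST) → (Approach, motors_on)  ← matches
try SIG_FULL: (Recover, SIG_FULL) → (Survey, spin_cw)
try SIG_LOW: (Recover, SIG_LOW) → (Approach, spin_cw)
try SIG_FAIL: (Recover, SIG_FAIL) → (Hold, arm_extend)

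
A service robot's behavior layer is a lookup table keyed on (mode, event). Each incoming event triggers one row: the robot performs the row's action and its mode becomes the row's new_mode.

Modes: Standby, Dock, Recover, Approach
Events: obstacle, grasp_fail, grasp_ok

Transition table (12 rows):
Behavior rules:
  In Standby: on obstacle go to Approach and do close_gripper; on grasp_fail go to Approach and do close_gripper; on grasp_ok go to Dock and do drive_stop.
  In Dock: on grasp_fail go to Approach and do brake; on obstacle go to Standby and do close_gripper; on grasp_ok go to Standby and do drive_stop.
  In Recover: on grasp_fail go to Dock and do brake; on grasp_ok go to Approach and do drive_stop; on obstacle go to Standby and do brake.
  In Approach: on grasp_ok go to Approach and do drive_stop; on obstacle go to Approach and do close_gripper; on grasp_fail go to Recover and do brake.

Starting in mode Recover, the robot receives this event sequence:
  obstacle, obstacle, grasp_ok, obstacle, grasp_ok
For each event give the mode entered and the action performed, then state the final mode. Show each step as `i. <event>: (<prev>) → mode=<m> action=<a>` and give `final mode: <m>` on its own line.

final mode: Approach

1. obstacle: (Recover) → mode=Standby action=brake
2. obstacle: (Standby) → mode=Approach action=close_gripper
3. grasp_ok: (Approach) → mode=Approach action=drive_stop
4. obstacle: (Approach) → mode=Approach action=close_gripper
5. grasp_ok: (Approach) → mode=Approach action=drive_stop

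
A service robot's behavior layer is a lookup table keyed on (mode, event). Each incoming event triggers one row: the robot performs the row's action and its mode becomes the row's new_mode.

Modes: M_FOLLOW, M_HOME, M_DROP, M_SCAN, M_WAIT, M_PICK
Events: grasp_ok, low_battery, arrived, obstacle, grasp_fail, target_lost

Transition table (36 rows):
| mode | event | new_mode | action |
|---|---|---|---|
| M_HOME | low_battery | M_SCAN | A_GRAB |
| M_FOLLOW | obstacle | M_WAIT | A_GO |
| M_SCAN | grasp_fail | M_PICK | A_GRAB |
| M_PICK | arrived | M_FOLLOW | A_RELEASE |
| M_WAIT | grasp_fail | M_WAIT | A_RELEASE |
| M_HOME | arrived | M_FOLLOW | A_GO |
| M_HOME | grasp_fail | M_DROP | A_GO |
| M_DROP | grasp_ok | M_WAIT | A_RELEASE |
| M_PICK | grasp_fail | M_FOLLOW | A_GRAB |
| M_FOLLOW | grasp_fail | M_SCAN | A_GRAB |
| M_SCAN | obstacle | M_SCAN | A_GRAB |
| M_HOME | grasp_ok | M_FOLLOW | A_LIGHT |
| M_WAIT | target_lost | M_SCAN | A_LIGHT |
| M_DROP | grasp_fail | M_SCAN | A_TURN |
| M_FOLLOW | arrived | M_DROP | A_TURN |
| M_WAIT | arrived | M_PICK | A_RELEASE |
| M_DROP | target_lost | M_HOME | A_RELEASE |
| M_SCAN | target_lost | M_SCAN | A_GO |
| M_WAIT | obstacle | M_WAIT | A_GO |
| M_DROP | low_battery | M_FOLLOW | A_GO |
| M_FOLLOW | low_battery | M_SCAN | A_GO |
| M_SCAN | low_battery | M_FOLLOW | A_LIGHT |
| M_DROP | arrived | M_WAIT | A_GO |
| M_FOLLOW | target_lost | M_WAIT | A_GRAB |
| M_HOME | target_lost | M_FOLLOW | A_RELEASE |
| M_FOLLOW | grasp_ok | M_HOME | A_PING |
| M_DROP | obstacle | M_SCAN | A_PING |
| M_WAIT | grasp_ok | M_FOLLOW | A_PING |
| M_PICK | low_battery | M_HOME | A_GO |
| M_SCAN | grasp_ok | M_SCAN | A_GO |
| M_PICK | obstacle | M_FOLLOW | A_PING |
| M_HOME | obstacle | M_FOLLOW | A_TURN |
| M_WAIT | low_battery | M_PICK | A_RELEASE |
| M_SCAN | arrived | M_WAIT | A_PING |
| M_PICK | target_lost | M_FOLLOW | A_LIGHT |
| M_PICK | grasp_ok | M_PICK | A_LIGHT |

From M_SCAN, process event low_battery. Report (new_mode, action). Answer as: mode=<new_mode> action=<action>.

mode=M_FOLLOW action=A_LIGHT

current mode = M_SCAN; filter table to that mode:
  (M_SCAN, grasp_fail) → (M_PICK, A_GRAB)
  (M_SCAN, obstacle) → (M_SCAN, A_GRAB)
  (M_SCAN, target_lost) → (M_SCAN, A_GO)
  (M_SCAN, low_battery) → (M_FOLLOW, A_LIGHT)  ← event matches
  (M_SCAN, grasp_ok) → (M_SCAN, A_GO)
  (M_SCAN, arrived) → (M_WAIT, A_PING)
event = low_battery selects (M_FOLLOW, A_LIGHT)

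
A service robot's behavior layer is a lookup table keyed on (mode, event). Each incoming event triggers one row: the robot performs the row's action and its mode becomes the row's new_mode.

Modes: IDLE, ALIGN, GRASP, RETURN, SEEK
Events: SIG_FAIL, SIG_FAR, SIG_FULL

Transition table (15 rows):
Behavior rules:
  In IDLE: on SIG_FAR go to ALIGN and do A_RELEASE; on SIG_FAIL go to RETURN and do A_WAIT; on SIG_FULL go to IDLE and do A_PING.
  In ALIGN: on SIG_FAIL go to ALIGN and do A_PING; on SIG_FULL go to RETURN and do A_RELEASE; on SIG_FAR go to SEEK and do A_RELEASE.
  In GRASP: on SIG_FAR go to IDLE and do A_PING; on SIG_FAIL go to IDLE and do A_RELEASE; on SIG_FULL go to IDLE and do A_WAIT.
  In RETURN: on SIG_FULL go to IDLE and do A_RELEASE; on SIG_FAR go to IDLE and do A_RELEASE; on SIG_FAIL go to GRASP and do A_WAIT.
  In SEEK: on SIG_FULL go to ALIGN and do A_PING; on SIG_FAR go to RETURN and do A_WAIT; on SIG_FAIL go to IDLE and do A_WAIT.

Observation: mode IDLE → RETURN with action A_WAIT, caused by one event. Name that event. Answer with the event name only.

try SIG_FAIL: (IDLE, SIG_FAIL) → (RETURN, A_WAIT)  ← matches
try SIG_FAR: (IDLE, SIG_FAR) → (ALIGN, A_RELEASE)
try SIG_FULL: (IDLE, SIG_FULL) → (IDLE, A_PING)

SIG_FAIL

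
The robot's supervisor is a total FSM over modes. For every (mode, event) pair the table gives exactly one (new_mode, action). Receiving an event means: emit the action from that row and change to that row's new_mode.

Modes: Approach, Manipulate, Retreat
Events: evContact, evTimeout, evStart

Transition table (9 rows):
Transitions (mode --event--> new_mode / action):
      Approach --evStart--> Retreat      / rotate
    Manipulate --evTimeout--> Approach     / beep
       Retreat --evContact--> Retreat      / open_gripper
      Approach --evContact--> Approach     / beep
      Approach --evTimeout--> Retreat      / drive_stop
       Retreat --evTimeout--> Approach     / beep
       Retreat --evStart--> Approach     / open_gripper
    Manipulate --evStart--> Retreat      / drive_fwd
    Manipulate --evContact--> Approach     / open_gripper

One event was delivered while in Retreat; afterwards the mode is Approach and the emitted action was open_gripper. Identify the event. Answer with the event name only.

try evContact: (Retreat, evContact) → (Retreat, open_gripper)
try evTimeout: (Retreat, evTimeout) → (Approach, beep)
try evStart: (Retreat, evStart) → (Approach, open_gripper)  ← matches

evStart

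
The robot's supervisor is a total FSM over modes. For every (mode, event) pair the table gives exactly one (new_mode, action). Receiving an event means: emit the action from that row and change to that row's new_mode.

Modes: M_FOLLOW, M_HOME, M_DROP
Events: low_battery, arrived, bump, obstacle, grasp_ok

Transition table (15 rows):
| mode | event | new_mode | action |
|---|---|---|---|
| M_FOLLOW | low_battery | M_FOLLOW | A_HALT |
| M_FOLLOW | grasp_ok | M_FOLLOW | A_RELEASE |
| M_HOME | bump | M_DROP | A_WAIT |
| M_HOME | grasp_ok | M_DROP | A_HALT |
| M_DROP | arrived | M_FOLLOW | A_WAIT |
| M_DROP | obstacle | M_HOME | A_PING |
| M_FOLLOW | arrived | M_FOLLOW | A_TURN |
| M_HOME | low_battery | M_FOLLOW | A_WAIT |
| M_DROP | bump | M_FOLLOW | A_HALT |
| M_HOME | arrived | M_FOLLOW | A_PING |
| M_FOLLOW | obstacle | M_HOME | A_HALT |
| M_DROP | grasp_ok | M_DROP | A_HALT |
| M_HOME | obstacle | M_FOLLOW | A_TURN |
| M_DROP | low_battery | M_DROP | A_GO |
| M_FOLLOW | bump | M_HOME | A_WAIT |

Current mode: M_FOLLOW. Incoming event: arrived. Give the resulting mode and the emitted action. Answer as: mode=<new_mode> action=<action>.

mode=M_FOLLOW action=A_TURN

current mode = M_FOLLOW; filter table to that mode:
  (M_FOLLOW, low_battery) → (M_FOLLOW, A_HALT)
  (M_FOLLOW, grasp_ok) → (M_FOLLOW, A_RELEASE)
  (M_FOLLOW, arrived) → (M_FOLLOW, A_TURN)  ← event matches
  (M_FOLLOW, obstacle) → (M_HOME, A_HALT)
  (M_FOLLOW, bump) → (M_HOME, A_WAIT)
event = arrived selects (M_FOLLOW, A_TURN)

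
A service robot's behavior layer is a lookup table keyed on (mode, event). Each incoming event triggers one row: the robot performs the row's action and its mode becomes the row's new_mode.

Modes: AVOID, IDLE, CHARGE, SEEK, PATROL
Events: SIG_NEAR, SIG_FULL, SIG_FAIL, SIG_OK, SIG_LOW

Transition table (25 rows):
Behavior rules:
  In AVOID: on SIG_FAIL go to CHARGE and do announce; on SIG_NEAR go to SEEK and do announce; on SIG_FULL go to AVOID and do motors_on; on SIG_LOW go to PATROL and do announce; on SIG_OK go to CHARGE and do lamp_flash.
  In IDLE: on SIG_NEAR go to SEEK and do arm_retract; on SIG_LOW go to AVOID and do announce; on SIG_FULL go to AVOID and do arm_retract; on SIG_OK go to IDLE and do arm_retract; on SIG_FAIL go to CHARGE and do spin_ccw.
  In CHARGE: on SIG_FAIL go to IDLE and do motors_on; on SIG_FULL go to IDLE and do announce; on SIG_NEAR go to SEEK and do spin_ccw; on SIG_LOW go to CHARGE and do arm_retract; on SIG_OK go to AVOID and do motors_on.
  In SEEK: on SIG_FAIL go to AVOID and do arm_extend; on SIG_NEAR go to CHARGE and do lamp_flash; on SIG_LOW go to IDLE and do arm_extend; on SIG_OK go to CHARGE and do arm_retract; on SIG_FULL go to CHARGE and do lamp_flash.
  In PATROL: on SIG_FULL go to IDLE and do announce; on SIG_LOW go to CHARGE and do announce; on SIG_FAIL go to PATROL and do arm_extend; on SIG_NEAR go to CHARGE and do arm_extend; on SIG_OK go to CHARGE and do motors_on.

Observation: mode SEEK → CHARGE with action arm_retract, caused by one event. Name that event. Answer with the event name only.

SIG_OK

try SIG_NEAR: (SEEK, SIG_NEAR) → (CHARGE, lamp_flash)
try SIG_FULL: (SEEK, SIG_FULL) → (CHARGE, lamp_flash)
try SIG_FAIL: (SEEK, SIG_FAIL) → (AVOID, arm_extend)
try SIG_OK: (SEEK, SIG_OK) → (CHARGE, arm_retract)  ← matches
try SIG_LOW: (SEEK, SIG_LOW) → (IDLE, arm_extend)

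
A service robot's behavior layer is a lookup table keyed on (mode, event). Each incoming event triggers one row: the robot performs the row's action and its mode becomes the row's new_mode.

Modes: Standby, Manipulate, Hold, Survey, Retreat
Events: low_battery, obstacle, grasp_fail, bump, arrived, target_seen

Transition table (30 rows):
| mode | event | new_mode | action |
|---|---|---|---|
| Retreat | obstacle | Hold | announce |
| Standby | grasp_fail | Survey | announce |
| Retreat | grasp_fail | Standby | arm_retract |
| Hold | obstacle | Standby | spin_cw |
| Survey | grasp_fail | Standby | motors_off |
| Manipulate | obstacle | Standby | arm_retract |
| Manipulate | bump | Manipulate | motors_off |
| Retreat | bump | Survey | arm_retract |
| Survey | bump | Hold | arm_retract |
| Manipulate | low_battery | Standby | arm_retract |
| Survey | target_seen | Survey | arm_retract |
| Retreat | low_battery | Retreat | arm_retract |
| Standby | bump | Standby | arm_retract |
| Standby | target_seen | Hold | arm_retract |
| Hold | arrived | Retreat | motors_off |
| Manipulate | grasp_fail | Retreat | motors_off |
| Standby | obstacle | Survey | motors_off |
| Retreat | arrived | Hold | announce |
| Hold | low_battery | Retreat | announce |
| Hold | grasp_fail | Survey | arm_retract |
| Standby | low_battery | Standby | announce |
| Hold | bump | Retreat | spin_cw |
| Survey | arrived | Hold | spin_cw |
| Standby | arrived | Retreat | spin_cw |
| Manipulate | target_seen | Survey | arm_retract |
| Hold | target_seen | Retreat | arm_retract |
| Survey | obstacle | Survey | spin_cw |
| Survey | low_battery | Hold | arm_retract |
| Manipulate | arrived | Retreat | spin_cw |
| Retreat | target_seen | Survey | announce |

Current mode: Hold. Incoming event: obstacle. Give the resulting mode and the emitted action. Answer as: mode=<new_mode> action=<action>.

current mode = Hold; filter table to that mode:
  (Hold, obstacle) → (Standby, spin_cw)  ← event matches
  (Hold, arrived) → (Retreat, motors_off)
  (Hold, low_battery) → (Retreat, announce)
  (Hold, grasp_fail) → (Survey, arm_retract)
  (Hold, bump) → (Retreat, spin_cw)
  (Hold, target_seen) → (Retreat, arm_retract)
event = obstacle selects (Standby, spin_cw)

mode=Standby action=spin_cw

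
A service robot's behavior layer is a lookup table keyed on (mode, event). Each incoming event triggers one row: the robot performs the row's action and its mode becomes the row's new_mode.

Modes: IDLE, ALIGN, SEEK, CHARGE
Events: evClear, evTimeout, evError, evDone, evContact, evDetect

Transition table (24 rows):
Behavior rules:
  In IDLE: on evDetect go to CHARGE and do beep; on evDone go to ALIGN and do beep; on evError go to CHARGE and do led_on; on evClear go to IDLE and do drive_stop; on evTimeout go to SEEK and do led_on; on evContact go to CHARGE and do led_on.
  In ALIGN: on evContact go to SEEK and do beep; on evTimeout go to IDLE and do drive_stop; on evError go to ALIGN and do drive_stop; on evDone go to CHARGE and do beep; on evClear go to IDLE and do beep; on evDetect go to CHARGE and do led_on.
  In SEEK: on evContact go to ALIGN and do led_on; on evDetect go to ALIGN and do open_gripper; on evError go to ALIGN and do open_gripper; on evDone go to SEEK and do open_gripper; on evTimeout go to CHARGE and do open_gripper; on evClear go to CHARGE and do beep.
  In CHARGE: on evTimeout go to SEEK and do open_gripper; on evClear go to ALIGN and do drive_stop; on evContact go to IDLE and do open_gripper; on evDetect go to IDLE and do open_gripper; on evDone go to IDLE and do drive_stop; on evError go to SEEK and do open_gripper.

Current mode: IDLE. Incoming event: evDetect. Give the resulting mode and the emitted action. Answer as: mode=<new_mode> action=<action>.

current mode = IDLE; filter table to that mode:
  (IDLE, evDetect) → (CHARGE, beep)  ← event matches
  (IDLE, evDone) → (ALIGN, beep)
  (IDLE, evError) → (CHARGE, led_on)
  (IDLE, evClear) → (IDLE, drive_stop)
  (IDLE, evTimeout) → (SEEK, led_on)
  (IDLE, evContact) → (CHARGE, led_on)
event = evDetect selects (CHARGE, beep)

mode=CHARGE action=beep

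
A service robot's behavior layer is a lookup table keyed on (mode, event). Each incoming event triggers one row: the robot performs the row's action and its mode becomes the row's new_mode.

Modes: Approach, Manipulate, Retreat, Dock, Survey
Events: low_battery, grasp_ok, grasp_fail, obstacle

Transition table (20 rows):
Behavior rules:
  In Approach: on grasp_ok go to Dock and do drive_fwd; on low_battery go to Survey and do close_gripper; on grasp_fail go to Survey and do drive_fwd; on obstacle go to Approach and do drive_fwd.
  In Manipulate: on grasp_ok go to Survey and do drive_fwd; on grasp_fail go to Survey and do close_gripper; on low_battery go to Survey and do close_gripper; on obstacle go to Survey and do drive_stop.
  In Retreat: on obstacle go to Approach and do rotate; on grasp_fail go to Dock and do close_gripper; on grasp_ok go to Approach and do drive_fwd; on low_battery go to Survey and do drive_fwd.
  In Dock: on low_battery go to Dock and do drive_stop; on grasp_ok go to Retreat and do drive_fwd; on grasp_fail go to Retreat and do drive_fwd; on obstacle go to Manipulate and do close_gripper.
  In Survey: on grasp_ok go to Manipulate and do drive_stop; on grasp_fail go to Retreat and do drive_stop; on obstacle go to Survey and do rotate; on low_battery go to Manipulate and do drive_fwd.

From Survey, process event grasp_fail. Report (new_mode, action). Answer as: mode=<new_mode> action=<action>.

mode=Retreat action=drive_stop

current mode = Survey; filter table to that mode:
  (Survey, grasp_ok) → (Manipulate, drive_stop)
  (Survey, grasp_fail) → (Retreat, drive_stop)  ← event matches
  (Survey, obstacle) → (Survey, rotate)
  (Survey, low_battery) → (Manipulate, drive_fwd)
event = grasp_fail selects (Retreat, drive_stop)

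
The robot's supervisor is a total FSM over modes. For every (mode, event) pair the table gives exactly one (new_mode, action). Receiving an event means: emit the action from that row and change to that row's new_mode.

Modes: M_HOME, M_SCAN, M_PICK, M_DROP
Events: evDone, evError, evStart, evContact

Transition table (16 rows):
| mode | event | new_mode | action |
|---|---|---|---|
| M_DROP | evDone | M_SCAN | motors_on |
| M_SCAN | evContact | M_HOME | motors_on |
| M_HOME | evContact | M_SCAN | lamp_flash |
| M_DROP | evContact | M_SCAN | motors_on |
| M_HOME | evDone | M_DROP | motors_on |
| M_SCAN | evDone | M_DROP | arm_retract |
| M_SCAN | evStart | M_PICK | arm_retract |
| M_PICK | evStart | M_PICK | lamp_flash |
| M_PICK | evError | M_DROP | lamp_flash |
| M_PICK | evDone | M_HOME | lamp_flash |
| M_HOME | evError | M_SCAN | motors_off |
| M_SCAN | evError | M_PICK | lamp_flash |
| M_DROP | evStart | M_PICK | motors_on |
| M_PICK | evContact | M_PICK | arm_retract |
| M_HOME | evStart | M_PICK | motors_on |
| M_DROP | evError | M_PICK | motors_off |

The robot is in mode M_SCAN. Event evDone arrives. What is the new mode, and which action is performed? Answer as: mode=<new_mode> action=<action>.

current mode = M_SCAN; filter table to that mode:
  (M_SCAN, evContact) → (M_HOME, motors_on)
  (M_SCAN, evDone) → (M_DROP, arm_retract)  ← event matches
  (M_SCAN, evStart) → (M_PICK, arm_retract)
  (M_SCAN, evError) → (M_PICK, lamp_flash)
event = evDone selects (M_DROP, arm_retract)

mode=M_DROP action=arm_retract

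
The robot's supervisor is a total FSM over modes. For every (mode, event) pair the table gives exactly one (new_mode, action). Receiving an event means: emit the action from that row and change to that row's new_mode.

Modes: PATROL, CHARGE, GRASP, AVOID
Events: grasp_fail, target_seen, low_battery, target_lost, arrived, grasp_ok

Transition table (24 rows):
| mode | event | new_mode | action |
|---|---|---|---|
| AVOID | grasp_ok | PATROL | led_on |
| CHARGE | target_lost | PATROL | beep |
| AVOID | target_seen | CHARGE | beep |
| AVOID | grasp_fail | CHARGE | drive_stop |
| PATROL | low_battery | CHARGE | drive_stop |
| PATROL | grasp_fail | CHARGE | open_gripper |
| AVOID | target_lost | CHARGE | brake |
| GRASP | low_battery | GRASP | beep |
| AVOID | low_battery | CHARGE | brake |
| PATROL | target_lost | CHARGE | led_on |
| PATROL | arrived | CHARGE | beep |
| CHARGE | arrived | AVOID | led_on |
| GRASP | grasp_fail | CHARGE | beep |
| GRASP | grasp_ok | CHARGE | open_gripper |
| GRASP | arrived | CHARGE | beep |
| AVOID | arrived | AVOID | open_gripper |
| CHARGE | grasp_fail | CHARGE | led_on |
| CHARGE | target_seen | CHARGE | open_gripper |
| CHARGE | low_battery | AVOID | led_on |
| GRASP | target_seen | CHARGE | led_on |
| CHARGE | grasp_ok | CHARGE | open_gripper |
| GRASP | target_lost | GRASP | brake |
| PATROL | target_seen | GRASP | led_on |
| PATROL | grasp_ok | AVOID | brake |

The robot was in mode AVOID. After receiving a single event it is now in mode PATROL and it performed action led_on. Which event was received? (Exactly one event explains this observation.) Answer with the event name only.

grasp_ok

try grasp_fail: (AVOID, grasp_fail) → (CHARGE, drive_stop)
try target_seen: (AVOID, target_seen) → (CHARGE, beep)
try low_battery: (AVOID, low_battery) → (CHARGE, brake)
try target_lost: (AVOID, target_lost) → (CHARGE, brake)
try arrived: (AVOID, arrived) → (AVOID, open_gripper)
try grasp_ok: (AVOID, grasp_ok) → (PATROL, led_on)  ← matches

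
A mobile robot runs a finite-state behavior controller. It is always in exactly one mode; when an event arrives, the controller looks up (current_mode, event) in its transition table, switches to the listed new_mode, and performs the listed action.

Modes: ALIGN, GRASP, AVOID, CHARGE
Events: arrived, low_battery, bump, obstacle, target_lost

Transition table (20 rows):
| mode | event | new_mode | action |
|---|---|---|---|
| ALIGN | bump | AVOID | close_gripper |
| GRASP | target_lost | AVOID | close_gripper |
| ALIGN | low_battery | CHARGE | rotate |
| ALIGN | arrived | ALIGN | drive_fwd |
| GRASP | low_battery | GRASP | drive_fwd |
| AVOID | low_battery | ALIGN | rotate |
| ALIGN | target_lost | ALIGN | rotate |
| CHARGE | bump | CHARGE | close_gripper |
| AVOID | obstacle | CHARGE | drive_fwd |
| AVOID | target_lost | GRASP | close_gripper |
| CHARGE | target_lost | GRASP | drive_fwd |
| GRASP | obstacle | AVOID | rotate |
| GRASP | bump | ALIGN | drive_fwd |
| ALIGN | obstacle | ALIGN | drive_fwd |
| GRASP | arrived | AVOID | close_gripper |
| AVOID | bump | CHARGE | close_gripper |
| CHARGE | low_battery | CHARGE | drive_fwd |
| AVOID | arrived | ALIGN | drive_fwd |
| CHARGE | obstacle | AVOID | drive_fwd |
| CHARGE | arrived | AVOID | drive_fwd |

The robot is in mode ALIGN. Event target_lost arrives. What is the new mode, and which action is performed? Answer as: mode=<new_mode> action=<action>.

current mode = ALIGN; filter table to that mode:
  (ALIGN, bump) → (AVOID, close_gripper)
  (ALIGN, low_battery) → (CHARGE, rotate)
  (ALIGN, arrived) → (ALIGN, drive_fwd)
  (ALIGN, target_lost) → (ALIGN, rotate)  ← event matches
  (ALIGN, obstacle) → (ALIGN, drive_fwd)
event = target_lost selects (ALIGN, rotate)

mode=ALIGN action=rotate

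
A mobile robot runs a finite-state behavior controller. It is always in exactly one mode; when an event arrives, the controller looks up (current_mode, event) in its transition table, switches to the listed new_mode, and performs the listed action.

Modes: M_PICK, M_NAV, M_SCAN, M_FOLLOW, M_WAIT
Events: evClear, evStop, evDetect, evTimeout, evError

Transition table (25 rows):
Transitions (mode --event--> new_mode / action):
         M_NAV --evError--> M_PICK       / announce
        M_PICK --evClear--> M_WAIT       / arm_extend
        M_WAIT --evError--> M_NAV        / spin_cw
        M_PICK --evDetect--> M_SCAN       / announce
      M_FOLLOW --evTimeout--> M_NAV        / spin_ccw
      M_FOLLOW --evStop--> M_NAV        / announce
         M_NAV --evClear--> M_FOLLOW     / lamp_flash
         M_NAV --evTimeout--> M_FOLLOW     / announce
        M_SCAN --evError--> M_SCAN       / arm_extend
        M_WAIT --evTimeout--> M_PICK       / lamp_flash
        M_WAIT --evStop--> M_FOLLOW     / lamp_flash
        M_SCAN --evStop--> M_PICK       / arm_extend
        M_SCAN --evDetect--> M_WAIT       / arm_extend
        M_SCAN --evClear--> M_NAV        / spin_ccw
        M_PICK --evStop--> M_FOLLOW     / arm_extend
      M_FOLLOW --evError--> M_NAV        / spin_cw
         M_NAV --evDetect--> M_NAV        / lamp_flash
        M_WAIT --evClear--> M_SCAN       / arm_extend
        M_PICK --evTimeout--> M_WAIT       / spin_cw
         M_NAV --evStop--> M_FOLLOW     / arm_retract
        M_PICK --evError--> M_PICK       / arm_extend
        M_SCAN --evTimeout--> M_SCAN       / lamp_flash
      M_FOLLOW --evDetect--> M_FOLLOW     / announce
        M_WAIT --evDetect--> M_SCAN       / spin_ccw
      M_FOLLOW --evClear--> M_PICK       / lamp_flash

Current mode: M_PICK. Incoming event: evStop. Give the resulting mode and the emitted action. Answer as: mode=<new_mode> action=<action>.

current mode = M_PICK; filter table to that mode:
  (M_PICK, evClear) → (M_WAIT, arm_extend)
  (M_PICK, evDetect) → (M_SCAN, announce)
  (M_PICK, evStop) → (M_FOLLOW, arm_extend)  ← event matches
  (M_PICK, evTimeout) → (M_WAIT, spin_cw)
  (M_PICK, evError) → (M_PICK, arm_extend)
event = evStop selects (M_FOLLOW, arm_extend)

mode=M_FOLLOW action=arm_extend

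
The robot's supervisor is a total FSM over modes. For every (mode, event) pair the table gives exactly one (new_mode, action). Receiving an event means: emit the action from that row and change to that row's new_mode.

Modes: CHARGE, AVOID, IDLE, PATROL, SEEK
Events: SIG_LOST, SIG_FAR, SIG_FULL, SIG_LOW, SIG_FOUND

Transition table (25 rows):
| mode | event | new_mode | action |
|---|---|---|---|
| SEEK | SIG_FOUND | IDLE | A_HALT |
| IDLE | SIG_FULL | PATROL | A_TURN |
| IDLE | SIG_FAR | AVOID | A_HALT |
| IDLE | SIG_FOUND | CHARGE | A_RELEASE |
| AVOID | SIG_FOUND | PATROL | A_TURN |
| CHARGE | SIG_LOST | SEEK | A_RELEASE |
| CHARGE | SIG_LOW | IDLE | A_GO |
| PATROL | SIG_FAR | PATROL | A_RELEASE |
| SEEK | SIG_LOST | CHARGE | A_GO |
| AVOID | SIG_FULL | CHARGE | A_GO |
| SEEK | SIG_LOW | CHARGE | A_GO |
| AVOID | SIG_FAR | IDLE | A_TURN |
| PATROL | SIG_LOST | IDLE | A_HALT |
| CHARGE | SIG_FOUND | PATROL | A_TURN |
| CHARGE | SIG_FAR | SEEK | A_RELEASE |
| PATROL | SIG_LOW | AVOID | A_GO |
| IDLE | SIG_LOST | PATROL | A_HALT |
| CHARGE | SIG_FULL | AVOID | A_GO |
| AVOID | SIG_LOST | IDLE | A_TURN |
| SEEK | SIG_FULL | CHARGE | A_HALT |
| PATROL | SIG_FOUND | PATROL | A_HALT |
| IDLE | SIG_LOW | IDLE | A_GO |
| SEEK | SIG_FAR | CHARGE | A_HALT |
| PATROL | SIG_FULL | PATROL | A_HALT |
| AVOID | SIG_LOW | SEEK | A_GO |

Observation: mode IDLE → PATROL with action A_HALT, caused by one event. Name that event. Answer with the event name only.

SIG_LOST

try SIG_LOST: (IDLE, SIG_LOST) → (PATROL, A_HALT)  ← matches
try SIG_FAR: (IDLE, SIG_FAR) → (AVOID, A_HALT)
try SIG_FULL: (IDLE, SIG_FULL) → (PATROL, A_TURN)
try SIG_LOW: (IDLE, SIG_LOW) → (IDLE, A_GO)
try SIG_FOUND: (IDLE, SIG_FOUND) → (CHARGE, A_RELEASE)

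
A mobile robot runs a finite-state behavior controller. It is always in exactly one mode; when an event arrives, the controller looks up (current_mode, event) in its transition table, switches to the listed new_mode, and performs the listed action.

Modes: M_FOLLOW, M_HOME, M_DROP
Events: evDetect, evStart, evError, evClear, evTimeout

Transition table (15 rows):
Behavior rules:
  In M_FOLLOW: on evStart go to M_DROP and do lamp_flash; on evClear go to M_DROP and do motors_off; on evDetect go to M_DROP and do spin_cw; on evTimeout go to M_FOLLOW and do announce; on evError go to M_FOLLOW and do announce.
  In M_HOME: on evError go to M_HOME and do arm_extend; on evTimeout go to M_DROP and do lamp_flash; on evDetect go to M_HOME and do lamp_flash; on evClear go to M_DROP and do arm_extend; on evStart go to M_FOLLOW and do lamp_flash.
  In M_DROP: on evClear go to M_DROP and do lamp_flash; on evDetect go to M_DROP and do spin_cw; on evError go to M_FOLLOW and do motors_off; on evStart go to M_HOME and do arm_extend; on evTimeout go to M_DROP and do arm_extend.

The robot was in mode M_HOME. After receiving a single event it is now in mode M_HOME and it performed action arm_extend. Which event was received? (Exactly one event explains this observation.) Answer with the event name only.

try evDetect: (M_HOME, evDetect) → (M_HOME, lamp_flash)
try evStart: (M_HOME, evStart) → (M_FOLLOW, lamp_flash)
try evError: (M_HOME, evError) → (M_HOME, arm_extend)  ← matches
try evClear: (M_HOME, evClear) → (M_DROP, arm_extend)
try evTimeout: (M_HOME, evTimeout) → (M_DROP, lamp_flash)

evError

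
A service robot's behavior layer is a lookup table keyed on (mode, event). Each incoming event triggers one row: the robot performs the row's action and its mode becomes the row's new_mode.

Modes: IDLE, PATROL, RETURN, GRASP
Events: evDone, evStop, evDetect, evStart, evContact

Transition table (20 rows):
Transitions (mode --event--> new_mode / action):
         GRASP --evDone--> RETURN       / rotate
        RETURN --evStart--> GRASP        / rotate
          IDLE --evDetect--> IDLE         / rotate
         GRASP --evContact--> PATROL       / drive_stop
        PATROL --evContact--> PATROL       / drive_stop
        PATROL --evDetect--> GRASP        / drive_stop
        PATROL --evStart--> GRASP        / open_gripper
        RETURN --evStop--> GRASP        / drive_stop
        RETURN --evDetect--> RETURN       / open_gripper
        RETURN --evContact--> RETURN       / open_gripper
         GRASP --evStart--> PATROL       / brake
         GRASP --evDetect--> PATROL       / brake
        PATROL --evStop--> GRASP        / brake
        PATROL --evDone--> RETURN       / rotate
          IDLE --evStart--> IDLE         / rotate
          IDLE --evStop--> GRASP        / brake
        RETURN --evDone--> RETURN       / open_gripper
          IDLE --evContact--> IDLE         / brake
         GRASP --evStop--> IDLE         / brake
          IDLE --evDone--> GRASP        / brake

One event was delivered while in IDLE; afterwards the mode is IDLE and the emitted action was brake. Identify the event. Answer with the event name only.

evContact

try evDone: (IDLE, evDone) → (GRASP, brake)
try evStop: (IDLE, evStop) → (GRASP, brake)
try evDetect: (IDLE, evDetect) → (IDLE, rotate)
try evStart: (IDLE, evStart) → (IDLE, rotate)
try evContact: (IDLE, evContact) → (IDLE, brake)  ← matches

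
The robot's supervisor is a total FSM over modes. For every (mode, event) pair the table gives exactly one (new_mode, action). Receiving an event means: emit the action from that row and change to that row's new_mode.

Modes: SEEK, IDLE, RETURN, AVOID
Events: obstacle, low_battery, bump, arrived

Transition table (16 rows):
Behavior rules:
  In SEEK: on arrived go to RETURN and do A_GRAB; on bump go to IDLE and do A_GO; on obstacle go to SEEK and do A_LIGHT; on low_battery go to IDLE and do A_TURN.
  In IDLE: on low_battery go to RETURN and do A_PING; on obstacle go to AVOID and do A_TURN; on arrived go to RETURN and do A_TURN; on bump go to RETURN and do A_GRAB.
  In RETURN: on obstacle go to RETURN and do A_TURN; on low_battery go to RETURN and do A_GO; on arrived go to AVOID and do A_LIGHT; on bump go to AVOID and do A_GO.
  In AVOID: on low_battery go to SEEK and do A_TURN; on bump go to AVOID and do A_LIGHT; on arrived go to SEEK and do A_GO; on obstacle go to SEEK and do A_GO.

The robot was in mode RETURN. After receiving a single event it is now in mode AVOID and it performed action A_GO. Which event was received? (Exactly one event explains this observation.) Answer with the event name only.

bump

try obstacle: (RETURN, obstacle) → (RETURN, A_TURN)
try low_battery: (RETURN, low_battery) → (RETURN, A_GO)
try bump: (RETURN, bump) → (AVOID, A_GO)  ← matches
try arrived: (RETURN, arrived) → (AVOID, A_LIGHT)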